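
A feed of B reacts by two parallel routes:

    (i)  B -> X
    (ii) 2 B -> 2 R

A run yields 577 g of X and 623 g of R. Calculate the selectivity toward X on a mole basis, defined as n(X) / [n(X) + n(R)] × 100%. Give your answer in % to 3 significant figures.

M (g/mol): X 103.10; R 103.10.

48.1 %

n(X) = 577 / 103.10 = 5.597 mol
n(R) = 623 / 103.10 = 6.043 mol
selectivity = 5.597/(5.597+6.043) × 100 = 48.08 %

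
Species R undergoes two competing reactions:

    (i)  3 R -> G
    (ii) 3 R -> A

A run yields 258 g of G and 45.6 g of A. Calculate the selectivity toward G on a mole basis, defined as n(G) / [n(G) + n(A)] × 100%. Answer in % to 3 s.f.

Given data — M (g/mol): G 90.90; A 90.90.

n(G) = 258 / 90.90 = 2.838 mol
n(A) = 45.6 / 90.90 = 0.5017 mol
selectivity = 2.838/(2.838+0.5017) × 100 = 84.98 %

85.0 %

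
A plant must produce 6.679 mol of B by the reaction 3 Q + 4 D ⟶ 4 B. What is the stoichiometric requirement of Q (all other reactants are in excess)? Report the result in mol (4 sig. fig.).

5.009 mol

n(B) = 6.679 mol
n(Q) = (3/4) × 6.679 = 5.009 mol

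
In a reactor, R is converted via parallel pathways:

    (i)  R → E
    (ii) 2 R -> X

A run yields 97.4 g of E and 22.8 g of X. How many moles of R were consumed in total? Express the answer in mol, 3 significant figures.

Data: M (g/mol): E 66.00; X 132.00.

1.82 mol

n(E) = 97.4 / 66.00 = 1.476 mol
n(X) = 22.8 / 132.00 = 0.1727 mol
n(R) via (i) = (1/1)×1.476 = 1.476 mol
n(R) via (ii) = (2/1)×0.1727 = 0.3454 mol
total n(R) = 1.476 + 0.3454 = 1.821 mol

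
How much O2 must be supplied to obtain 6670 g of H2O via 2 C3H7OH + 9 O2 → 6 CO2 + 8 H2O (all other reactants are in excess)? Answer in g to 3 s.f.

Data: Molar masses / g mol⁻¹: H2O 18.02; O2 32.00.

13300 g

n(H2O) = 6670 / 18.02 = 370.1 mol
n(O2) = (9/8) × 370.1 = 416.4 mol
mass = 416.4 × 32.00 = 13320 g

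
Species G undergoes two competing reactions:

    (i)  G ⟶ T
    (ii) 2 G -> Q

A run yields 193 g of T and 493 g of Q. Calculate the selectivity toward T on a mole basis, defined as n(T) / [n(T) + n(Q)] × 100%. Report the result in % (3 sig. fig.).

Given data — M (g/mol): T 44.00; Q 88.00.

n(T) = 193 / 44.00 = 4.386 mol
n(Q) = 493 / 88.00 = 5.602 mol
selectivity = 4.386/(4.386+5.602) × 100 = 43.91 %

43.9 %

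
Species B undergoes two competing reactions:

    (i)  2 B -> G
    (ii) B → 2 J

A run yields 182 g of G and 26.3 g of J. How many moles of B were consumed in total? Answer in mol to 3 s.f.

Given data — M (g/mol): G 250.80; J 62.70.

n(G) = 182 / 250.80 = 0.7257 mol
n(J) = 26.3 / 62.70 = 0.4195 mol
n(B) via (i) = (2/1)×0.7257 = 1.451 mol
n(B) via (ii) = (1/2)×0.4195 = 0.2098 mol
total n(B) = 1.451 + 0.2098 = 1.661 mol

1.66 mol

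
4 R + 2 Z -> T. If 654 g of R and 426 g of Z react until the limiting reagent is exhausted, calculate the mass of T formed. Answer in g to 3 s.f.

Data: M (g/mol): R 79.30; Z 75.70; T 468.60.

n(R) = 654.0 / 79.30 = 8.247 mol
n(Z) = 426.0 / 75.70 = 5.627 mol
n/ν for R = 8.247/4 = 2.062
n/ν for Z = 5.627/2 = 2.814
Smallest n/ν is R → limiting reagent.
n(T) = (1/4) × 8.247 = 2.062 mol
mass = 2.062 × 468.60 = 966.3 g

966 g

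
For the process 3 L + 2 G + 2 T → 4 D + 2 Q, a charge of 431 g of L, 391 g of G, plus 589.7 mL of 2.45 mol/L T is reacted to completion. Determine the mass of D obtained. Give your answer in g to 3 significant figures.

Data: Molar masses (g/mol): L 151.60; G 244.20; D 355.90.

1030 g

n(L) = 431.0 / 151.60 = 2.843 mol
n(G) = 391.0 / 244.20 = 1.601 mol
n(T) = 2.45 × 589.7/1000 = 1.445 mol
n/ν for L = 2.843/3 = 0.9477
n/ν for G = 1.601/2 = 0.8005
n/ν for T = 1.445/2 = 0.7225
Smallest n/ν is T → limiting reagent.
n(D) = (4/2) × 1.445 = 2.890 mol
mass = 2.890 × 355.90 = 1029 g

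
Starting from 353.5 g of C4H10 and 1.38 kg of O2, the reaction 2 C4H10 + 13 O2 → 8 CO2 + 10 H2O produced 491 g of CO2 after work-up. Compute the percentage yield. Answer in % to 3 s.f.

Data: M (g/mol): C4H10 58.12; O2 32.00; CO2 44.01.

45.9 %

n(C4H10) = 353.5 / 58.12 = 6.082 mol
n(O2) = 1.380×1000 / 32.00 = 43.13 mol
n/ν for C4H10 = 6.082/2 = 3.041
n/ν for O2 = 43.13/13 = 3.318
Smallest n/ν is C4H10 → limiting reagent.
theoretical n(CO2) = (8/2) × 6.082 = 24.33 mol → 1071 g
% yield = 491 / 1071 × 100 = 45.85 %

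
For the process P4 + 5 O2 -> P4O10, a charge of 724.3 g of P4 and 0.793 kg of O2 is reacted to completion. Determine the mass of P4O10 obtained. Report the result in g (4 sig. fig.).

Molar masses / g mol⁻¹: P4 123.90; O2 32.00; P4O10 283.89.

n(P4) = 724.3 / 123.90 = 5.846 mol
n(O2) = 0.7930×1000 / 32.00 = 24.78 mol
n/ν for P4 = 5.846/1 = 5.846
n/ν for O2 = 24.78/5 = 4.956
Smallest n/ν is O2 → limiting reagent.
n(P4O10) = (1/5) × 24.78 = 4.956 mol
mass = 4.956 × 283.89 = 1407 g

1407 g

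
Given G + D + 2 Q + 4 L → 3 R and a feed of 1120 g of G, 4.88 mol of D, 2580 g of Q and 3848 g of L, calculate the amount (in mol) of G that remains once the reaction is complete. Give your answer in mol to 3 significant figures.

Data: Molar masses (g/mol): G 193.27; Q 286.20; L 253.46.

n(G) = 1120 / 193.27 = 5.795 mol
n(D) = 4.880 mol
n(Q) = 2580 / 286.20 = 9.015 mol
n(L) = 3848 / 253.46 = 15.18 mol
n/ν for G = 5.795/1 = 5.795
n/ν for D = 4.880/1 = 4.880
n/ν for Q = 9.015/2 = 4.508
n/ν for L = 15.18/4 = 3.795
Smallest n/ν is L → limiting reagent.
G consumed = (1/4) × 15.18 = 3.795 mol
G remaining = 5.795 − 3.795 = 2.000 mol

2.00 mol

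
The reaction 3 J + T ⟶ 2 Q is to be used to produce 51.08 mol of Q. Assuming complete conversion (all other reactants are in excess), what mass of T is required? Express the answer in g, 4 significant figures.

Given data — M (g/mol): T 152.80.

3903 g

n(Q) = 51.08 mol
n(T) = (1/2) × 51.08 = 25.54 mol
mass = 25.54 × 152.80 = 3903 g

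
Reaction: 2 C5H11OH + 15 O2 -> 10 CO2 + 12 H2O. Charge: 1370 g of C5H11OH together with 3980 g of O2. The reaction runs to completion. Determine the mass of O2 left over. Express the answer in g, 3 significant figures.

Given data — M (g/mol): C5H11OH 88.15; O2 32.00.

n(C5H11OH) = 1370 / 88.15 = 15.54 mol
n(O2) = 3980 / 32.00 = 124.4 mol
n/ν for C5H11OH = 15.54/2 = 7.770
n/ν for O2 = 124.4/15 = 8.293
Smallest n/ν is C5H11OH → limiting reagent.
O2 consumed = (15/2) × 15.54 = 116.6 mol
O2 remaining = 124.4 − 116.6 = 7.800 mol
mass = 7.800 × 32.00 = 249.6 g

250 g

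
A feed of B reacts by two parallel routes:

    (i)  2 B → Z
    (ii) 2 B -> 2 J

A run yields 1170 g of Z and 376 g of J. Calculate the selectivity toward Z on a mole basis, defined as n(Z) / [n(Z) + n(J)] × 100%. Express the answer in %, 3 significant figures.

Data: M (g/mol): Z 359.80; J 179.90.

60.9 %

n(Z) = 1170 / 359.80 = 3.252 mol
n(J) = 376 / 179.90 = 2.090 mol
selectivity = 3.252/(3.252+2.090) × 100 = 60.88 %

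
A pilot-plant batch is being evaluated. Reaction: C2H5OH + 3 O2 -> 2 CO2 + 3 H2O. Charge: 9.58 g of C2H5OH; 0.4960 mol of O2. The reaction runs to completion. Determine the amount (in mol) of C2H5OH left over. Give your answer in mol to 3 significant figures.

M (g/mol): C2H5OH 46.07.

n(C2H5OH) = 9.580 / 46.07 = 0.2079 mol
n(O2) = 0.4960 mol
n/ν for C2H5OH = 0.2079/1 = 0.2079
n/ν for O2 = 0.4960/3 = 0.1653
Smallest n/ν is O2 → limiting reagent.
C2H5OH consumed = (1/3) × 0.4960 = 0.1653 mol
C2H5OH remaining = 0.2079 − 0.1653 = 0.04260 mol

0.0426 mol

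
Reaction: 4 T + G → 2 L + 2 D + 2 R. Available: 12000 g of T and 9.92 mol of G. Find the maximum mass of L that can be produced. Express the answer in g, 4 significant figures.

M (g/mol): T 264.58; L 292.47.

5803 g

n(T) = 12000 / 264.58 = 45.35 mol
n(G) = 9.920 mol
n/ν for T = 45.35/4 = 11.34
n/ν for G = 9.920/1 = 9.920
Smallest n/ν is G → limiting reagent.
n(L) = (2/1) × 9.920 = 19.84 mol
mass = 19.84 × 292.47 = 5803 g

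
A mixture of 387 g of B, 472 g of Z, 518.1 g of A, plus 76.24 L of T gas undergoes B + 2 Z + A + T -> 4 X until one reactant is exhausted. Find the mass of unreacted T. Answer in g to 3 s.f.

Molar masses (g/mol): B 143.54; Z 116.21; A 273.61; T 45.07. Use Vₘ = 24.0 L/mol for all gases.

57.8 g

n(B) = 387.0 / 143.54 = 2.696 mol
n(Z) = 472.0 / 116.21 = 4.062 mol
n(A) = 518.1 / 273.61 = 1.894 mol
n(T) = 76.24 / 24.0 = 3.177 mol
n/ν for B = 2.696/1 = 2.696
n/ν for Z = 4.062/2 = 2.031
n/ν for A = 1.894/1 = 1.894
n/ν for T = 3.177/1 = 3.177
Smallest n/ν is A → limiting reagent.
T consumed = (1/1) × 1.894 = 1.894 mol
T remaining = 3.177 − 1.894 = 1.283 mol
mass = 1.283 × 45.07 = 57.82 g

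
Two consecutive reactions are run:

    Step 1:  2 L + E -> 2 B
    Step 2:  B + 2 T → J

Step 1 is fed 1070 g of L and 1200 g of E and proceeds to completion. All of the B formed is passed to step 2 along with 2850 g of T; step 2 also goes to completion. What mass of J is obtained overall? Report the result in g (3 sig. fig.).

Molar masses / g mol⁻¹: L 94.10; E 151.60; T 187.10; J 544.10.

Step 1:
n(L) = 1070 / 94.10 = 11.37 mol
n(E) = 1200 / 151.60 = 7.916 mol
n/ν → L: 5.685, E: 7.916; L is limiting.
n(B) produced = (2/2) × 11.37 = 11.37 mol
Step 2:
n(B) available = 11.37 mol
n(T) = 2850 / 187.10 = 15.23 mol
n/ν → B: 11.37, T: 7.615; T is limiting.
n(J) = (1/2) × 15.23 = 7.615 mol
mass = 7.615 × 544.10 = 4143 g

4140 g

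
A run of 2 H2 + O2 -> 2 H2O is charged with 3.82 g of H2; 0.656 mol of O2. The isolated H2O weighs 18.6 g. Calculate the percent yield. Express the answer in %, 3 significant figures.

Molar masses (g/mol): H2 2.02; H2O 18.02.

78.7 %

n(H2) = 3.820 / 2.02 = 1.891 mol
n(O2) = 0.6560 mol
n/ν → H2: 0.9455, O2: 0.6560; O2 is limiting.
theoretical n(H2O) = (2/1) × 0.6560 = 1.312 mol → 23.64 g
% yield = 18.6 / 23.64 × 100 = 78.68 %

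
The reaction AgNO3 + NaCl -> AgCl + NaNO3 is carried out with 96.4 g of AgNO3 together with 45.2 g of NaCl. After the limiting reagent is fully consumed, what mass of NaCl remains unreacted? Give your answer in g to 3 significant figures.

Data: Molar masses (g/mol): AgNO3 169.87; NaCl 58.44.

12.0 g

n(AgNO3) = 96.40 / 169.87 = 0.5675 mol
n(NaCl) = 45.20 / 58.44 = 0.7734 mol
n/ν for AgNO3 = 0.5675/1 = 0.5675
n/ν for NaCl = 0.7734/1 = 0.7734
Smallest n/ν is AgNO3 → limiting reagent.
NaCl consumed = (1/1) × 0.5675 = 0.5675 mol
NaCl remaining = 0.7734 − 0.5675 = 0.2059 mol
mass = 0.2059 × 58.44 = 12.03 g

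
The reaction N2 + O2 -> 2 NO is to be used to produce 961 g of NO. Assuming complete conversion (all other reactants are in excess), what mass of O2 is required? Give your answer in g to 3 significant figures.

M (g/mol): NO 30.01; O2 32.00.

512 g

n(NO) = 961 / 30.01 = 32.02 mol
n(O2) = (1/2) × 32.02 = 16.01 mol
mass = 16.01 × 32.00 = 512.3 g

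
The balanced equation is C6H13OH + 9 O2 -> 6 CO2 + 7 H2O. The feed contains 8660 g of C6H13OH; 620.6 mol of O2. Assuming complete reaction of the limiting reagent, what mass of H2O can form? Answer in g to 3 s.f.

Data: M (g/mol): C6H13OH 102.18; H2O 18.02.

8700 g

n(C6H13OH) = 8660 / 102.18 = 84.75 mol
n(O2) = 620.6 mol
n/ν for C6H13OH = 84.75/1 = 84.75
n/ν for O2 = 620.6/9 = 68.96
Smallest n/ν is O2 → limiting reagent.
n(H2O) = (7/9) × 620.6 = 482.7 mol
mass = 482.7 × 18.02 = 8698 g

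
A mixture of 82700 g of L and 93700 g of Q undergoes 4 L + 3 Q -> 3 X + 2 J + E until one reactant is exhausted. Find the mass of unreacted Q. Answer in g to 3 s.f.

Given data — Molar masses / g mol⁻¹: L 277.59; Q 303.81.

n(L) = 82700 / 277.59 = 297.9 mol
n(Q) = 93700 / 303.81 = 308.4 mol
n/ν → L: 74.48, Q: 102.8; L is limiting.
Q consumed = (3/4) × 297.9 = 223.4 mol
Q remaining = 308.4 − 223.4 = 85.00 mol
mass = 85.00 × 303.81 = 25820 g

25800 g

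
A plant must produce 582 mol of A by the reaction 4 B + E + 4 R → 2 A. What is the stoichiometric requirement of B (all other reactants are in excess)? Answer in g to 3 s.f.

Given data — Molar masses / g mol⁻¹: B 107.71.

n(A) = 582.0 mol
n(B) = (4/2) × 582.0 = 1164 mol
mass = 1164 × 107.71 = 125400 g

125000 g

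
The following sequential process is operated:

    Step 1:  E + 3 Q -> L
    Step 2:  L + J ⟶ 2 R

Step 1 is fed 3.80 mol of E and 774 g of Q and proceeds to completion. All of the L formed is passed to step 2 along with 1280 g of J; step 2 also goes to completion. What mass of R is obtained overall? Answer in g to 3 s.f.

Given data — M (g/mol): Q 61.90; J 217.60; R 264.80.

Step 1:
n(E) = 3.800 mol
n(Q) = 774.0 / 61.90 = 12.50 mol
n/ν → E: 3.800, Q: 4.167; E is limiting.
n(L) produced = (1/1) × 3.800 = 3.800 mol
Step 2:
n(L) available = 3.800 mol
n(J) = 1280 / 217.60 = 5.882 mol
n/ν → L: 3.800, J: 5.882; L is limiting.
n(R) = (2/1) × 3.800 = 7.600 mol
mass = 7.600 × 264.80 = 2012 g

2010 g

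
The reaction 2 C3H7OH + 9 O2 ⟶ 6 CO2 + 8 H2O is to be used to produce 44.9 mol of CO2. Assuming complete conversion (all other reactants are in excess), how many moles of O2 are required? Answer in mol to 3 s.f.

67.4 mol

n(CO2) = 44.90 mol
n(O2) = (9/6) × 44.90 = 67.35 mol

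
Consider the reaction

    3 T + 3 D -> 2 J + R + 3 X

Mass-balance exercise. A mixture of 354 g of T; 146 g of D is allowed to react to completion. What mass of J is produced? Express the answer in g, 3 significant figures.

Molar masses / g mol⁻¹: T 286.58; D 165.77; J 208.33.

122 g

n(T) = 354.0 / 286.58 = 1.235 mol
n(D) = 146.0 / 165.77 = 0.8807 mol
n/ν for T = 1.235/3 = 0.4117
n/ν for D = 0.8807/3 = 0.2936
Smallest n/ν is D → limiting reagent.
n(J) = (2/3) × 0.8807 = 0.5871 mol
mass = 0.5871 × 208.33 = 122.3 g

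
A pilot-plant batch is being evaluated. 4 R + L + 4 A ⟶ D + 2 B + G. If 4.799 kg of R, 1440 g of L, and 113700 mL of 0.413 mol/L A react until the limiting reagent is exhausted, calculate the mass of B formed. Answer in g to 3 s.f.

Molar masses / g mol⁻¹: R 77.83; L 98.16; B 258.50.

n(R) = 4.799×1000 / 77.83 = 61.66 mol
n(L) = 1440 / 98.16 = 14.67 mol
n(A) = 0.413 × 113700/1000 = 46.96 mol
n/ν → R: 15.42, L: 14.67, A: 11.74; A is limiting.
n(B) = (2/4) × 46.96 = 23.48 mol
mass = 23.48 × 258.50 = 6070 g

6070 g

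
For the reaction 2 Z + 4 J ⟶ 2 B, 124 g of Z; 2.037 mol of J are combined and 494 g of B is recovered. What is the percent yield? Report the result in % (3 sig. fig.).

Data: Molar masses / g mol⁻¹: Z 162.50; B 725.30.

89.3 %

n(Z) = 124.0 / 162.50 = 0.7631 mol
n(J) = 2.037 mol
n/ν → Z: 0.3816, J: 0.5093; Z is limiting.
theoretical n(B) = (2/2) × 0.7631 = 0.7631 mol → 553.5 g
% yield = 494 / 553.5 × 100 = 89.25 %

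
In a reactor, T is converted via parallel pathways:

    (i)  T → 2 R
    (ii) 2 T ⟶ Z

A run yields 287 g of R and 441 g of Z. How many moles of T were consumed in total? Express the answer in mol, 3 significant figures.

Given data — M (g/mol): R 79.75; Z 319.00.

n(R) = 287 / 79.75 = 3.599 mol
n(Z) = 441 / 319.00 = 1.382 mol
n(T) via (i) = (1/2)×3.599 = 1.800 mol
n(T) via (ii) = (2/1)×1.382 = 2.764 mol
total n(T) = 1.800 + 2.764 = 4.564 mol

4.56 mol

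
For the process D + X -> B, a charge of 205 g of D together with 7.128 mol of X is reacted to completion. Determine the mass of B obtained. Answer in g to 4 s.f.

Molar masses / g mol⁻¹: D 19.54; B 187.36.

1336 g

n(D) = 205.0 / 19.54 = 10.49 mol
n(X) = 7.128 mol
n/ν for D = 10.49/1 = 10.49
n/ν for X = 7.128/1 = 7.128
Smallest n/ν is X → limiting reagent.
n(B) = (1/1) × 7.128 = 7.128 mol
mass = 7.128 × 187.36 = 1336 g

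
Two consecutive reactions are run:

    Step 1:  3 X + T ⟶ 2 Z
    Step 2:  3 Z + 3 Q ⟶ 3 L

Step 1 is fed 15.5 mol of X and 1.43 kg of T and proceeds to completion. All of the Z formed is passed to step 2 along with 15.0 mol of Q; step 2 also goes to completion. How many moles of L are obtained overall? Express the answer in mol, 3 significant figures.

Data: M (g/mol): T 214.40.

Step 1:
n(X) = 15.50 mol
n(T) = 1.430×1000 / 214.40 = 6.670 mol
n/ν → X: 5.167, T: 6.670; X is limiting.
n(Z) produced = (2/3) × 15.50 = 10.33 mol
Step 2:
n(Z) available = 10.33 mol
n(Q) = 15.00 mol
n/ν → Z: 3.443, Q: 5.000; Z is limiting.
n(L) = (3/3) × 10.33 = 10.33 mol

10.3 mol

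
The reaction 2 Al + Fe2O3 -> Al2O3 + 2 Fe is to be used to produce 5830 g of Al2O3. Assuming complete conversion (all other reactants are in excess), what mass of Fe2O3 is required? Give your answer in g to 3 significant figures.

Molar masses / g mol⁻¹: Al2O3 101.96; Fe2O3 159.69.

9130 g

n(Al2O3) = 5830 / 101.96 = 57.18 mol
n(Fe2O3) = (1/1) × 57.18 = 57.18 mol
mass = 57.18 × 159.69 = 9131 g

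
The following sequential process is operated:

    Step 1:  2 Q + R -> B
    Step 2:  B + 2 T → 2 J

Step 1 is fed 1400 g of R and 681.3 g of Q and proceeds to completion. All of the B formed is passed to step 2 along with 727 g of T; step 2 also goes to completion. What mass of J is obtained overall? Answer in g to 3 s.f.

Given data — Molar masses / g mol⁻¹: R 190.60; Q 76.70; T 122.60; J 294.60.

1750 g

Step 1:
n(R) = 1400 / 190.60 = 7.345 mol
n(Q) = 681.3 / 76.70 = 8.883 mol
n/ν for R = 7.345/1 = 7.345
n/ν for Q = 8.883/2 = 4.442
Smallest n/ν is Q → limiting reagent.
n(B) produced = (1/2) × 8.883 = 4.442 mol
Step 2:
n(B) available = 4.442 mol
n(T) = 727.0 / 122.60 = 5.930 mol
n/ν for B = 4.442/1 = 4.442
n/ν for T = 5.930/2 = 2.965
Smallest n/ν is T → limiting reagent.
n(J) = (2/2) × 5.930 = 5.930 mol
mass = 5.930 × 294.60 = 1747 g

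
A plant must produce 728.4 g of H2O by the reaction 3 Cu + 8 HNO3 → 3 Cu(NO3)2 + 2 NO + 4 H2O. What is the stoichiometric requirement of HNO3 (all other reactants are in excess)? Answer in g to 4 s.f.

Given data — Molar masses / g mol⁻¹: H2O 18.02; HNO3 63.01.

n(H2O) = 728.4 / 18.02 = 40.42 mol
n(HNO3) = (8/4) × 40.42 = 80.84 mol
mass = 80.84 × 63.01 = 5094 g

5094 g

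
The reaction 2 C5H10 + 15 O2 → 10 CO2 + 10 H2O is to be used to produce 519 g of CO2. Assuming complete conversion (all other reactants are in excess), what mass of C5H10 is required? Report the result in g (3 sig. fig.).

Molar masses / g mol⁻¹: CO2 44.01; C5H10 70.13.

n(CO2) = 519 / 44.01 = 11.79 mol
n(C5H10) = (2/10) × 11.79 = 2.358 mol
mass = 2.358 × 70.13 = 165.4 g

165 g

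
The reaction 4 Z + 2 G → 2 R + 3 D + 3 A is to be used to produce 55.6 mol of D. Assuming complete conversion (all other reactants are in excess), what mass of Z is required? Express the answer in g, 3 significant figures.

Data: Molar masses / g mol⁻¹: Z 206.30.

15300 g

n(D) = 55.60 mol
n(Z) = (4/3) × 55.60 = 74.13 mol
mass = 74.13 × 206.30 = 15290 g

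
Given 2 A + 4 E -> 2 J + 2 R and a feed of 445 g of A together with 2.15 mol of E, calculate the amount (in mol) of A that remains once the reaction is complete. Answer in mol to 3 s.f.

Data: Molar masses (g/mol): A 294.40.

n(A) = 445.0 / 294.40 = 1.512 mol
n(E) = 2.150 mol
n/ν for A = 1.512/2 = 0.7560
n/ν for E = 2.150/4 = 0.5375
Smallest n/ν is E → limiting reagent.
A consumed = (2/4) × 2.150 = 1.075 mol
A remaining = 1.512 − 1.075 = 0.4370 mol

0.437 mol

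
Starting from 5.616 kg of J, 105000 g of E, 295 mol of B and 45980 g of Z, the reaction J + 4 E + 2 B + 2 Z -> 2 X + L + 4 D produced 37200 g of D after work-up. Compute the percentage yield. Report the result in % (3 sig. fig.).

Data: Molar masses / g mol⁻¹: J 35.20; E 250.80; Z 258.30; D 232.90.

44.9 %

n(J) = 5.616×1000 / 35.20 = 159.5 mol
n(E) = 105000 / 250.80 = 418.7 mol
n(B) = 295.0 mol
n(Z) = 45980 / 258.30 = 178.0 mol
n/ν → J: 159.5, E: 104.7, B: 147.5, Z: 89.00; Z is limiting.
theoretical n(D) = (4/2) × 178.0 = 356.0 mol → 82910 g
% yield = 37200 / 82910 × 100 = 44.87 %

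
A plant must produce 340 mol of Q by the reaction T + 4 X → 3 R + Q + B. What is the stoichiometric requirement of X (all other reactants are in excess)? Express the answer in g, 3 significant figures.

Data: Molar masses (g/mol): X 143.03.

195000 g

n(Q) = 340.0 mol
n(X) = (4/1) × 340.0 = 1360 mol
mass = 1360 × 143.03 = 194500 g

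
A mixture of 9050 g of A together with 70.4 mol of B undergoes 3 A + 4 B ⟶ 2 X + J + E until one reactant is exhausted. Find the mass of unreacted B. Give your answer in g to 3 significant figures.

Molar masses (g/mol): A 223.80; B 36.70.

605 g

n(A) = 9050 / 223.80 = 40.44 mol
n(B) = 70.40 mol
n/ν → A: 13.48, B: 17.60; A is limiting.
B consumed = (4/3) × 40.44 = 53.92 mol
B remaining = 70.40 − 53.92 = 16.48 mol
mass = 16.48 × 36.70 = 604.8 g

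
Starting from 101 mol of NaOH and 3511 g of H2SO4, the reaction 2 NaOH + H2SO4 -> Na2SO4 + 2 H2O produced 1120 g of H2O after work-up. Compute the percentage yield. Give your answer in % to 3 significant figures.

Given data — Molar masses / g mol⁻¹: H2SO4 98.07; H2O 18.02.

86.8 %

n(NaOH) = 101.0 mol
n(H2SO4) = 3511 / 98.07 = 35.80 mol
n/ν → NaOH: 50.50, H2SO4: 35.80; H2SO4 is limiting.
theoretical n(H2O) = (2/1) × 35.80 = 71.60 mol → 1290 g
% yield = 1120 / 1290 × 100 = 86.82 %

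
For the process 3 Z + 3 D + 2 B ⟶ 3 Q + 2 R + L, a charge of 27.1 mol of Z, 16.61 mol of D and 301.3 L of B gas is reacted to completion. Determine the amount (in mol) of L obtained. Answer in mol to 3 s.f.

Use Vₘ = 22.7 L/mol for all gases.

n(Z) = 27.10 mol
n(D) = 16.61 mol
n(B) = 301.3 / 22.7 = 13.27 mol
n/ν → Z: 9.033, D: 5.537, B: 6.635; D is limiting.
n(L) = (1/3) × 16.61 = 5.537 mol

5.54 mol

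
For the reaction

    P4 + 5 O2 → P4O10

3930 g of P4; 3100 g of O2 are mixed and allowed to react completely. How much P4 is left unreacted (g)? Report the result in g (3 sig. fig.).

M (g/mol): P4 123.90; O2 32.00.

n(P4) = 3930 / 123.90 = 31.72 mol
n(O2) = 3100 / 32.00 = 96.88 mol
n/ν → P4: 31.72, O2: 19.38; O2 is limiting.
P4 consumed = (1/5) × 96.88 = 19.38 mol
P4 remaining = 31.72 − 19.38 = 12.34 mol
mass = 12.34 × 123.90 = 1529 g

1530 g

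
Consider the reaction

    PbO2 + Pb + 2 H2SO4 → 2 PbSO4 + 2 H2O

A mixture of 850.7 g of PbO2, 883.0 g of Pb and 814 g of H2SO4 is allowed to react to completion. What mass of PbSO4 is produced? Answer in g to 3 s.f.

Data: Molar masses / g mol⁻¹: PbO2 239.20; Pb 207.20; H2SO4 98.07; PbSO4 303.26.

2160 g

n(PbO2) = 850.7 / 239.20 = 3.556 mol
n(Pb) = 883.0 / 207.20 = 4.262 mol
n(H2SO4) = 814.0 / 98.07 = 8.300 mol
n/ν → PbO2: 3.556, Pb: 4.262, H2SO4: 4.150; PbO2 is limiting.
n(PbSO4) = (2/1) × 3.556 = 7.112 mol
mass = 7.112 × 303.26 = 2157 g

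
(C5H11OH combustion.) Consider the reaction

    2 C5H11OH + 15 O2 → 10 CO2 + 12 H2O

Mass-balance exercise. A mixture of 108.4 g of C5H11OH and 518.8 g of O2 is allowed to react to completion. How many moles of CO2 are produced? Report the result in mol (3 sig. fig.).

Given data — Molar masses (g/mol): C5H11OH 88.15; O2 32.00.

6.15 mol

n(C5H11OH) = 108.4 / 88.15 = 1.230 mol
n(O2) = 518.8 / 32.00 = 16.21 mol
n/ν for C5H11OH = 1.230/2 = 0.6150
n/ν for O2 = 16.21/15 = 1.081
Smallest n/ν is C5H11OH → limiting reagent.
n(CO2) = (10/2) × 1.230 = 6.150 mol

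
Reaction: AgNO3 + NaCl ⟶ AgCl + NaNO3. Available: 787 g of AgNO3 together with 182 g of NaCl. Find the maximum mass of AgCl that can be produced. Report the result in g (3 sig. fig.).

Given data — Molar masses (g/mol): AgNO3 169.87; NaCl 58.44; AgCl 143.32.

n(AgNO3) = 787.0 / 169.87 = 4.633 mol
n(NaCl) = 182.0 / 58.44 = 3.114 mol
n/ν → AgNO3: 4.633, NaCl: 3.114; NaCl is limiting.
n(AgCl) = (1/1) × 3.114 = 3.114 mol
mass = 3.114 × 143.32 = 446.3 g

446 g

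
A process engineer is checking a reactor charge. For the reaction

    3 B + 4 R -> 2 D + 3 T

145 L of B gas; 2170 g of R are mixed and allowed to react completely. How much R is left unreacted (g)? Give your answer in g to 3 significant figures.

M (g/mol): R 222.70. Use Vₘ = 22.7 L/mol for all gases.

n(B) = 145.0 / 22.7 = 6.388 mol
n(R) = 2170 / 222.70 = 9.744 mol
n/ν for B = 6.388/3 = 2.129
n/ν for R = 9.744/4 = 2.436
Smallest n/ν is B → limiting reagent.
R consumed = (4/3) × 6.388 = 8.517 mol
R remaining = 9.744 − 8.517 = 1.227 mol
mass = 1.227 × 222.70 = 273.3 g

273 g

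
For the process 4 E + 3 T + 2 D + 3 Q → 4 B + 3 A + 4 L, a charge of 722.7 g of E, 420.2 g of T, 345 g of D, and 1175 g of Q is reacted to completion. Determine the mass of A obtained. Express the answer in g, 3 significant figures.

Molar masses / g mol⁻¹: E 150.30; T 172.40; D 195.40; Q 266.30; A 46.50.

113 g

n(E) = 722.7 / 150.30 = 4.808 mol
n(T) = 420.2 / 172.40 = 2.437 mol
n(D) = 345.0 / 195.40 = 1.766 mol
n(Q) = 1175 / 266.30 = 4.412 mol
n/ν for E = 4.808/4 = 1.202
n/ν for T = 2.437/3 = 0.8123
n/ν for D = 1.766/2 = 0.8830
n/ν for Q = 4.412/3 = 1.471
Smallest n/ν is T → limiting reagent.
n(A) = (3/3) × 2.437 = 2.437 mol
mass = 2.437 × 46.50 = 113.3 g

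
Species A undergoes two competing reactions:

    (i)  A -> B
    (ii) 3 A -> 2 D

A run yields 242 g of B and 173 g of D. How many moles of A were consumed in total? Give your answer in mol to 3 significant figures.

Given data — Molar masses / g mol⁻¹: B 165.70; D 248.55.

n(B) = 242 / 165.70 = 1.460 mol
n(D) = 173 / 248.55 = 0.6960 mol
n(A) via (i) = (1/1)×1.460 = 1.460 mol
n(A) via (ii) = (3/2)×0.6960 = 1.044 mol
total n(A) = 1.460 + 1.044 = 2.504 mol

2.50 mol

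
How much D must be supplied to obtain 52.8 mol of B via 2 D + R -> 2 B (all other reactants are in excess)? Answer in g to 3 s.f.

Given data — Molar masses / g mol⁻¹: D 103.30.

n(B) = 52.80 mol
n(D) = (2/2) × 52.80 = 52.80 mol
mass = 52.80 × 103.30 = 5454 g

5450 g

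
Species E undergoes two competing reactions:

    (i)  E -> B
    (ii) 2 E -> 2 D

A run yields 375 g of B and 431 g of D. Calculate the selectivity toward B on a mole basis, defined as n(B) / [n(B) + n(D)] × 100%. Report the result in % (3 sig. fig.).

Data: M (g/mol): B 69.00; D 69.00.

46.5 %

n(B) = 375 / 69.00 = 5.435 mol
n(D) = 431 / 69.00 = 6.246 mol
selectivity = 5.435/(5.435+6.246) × 100 = 46.53 %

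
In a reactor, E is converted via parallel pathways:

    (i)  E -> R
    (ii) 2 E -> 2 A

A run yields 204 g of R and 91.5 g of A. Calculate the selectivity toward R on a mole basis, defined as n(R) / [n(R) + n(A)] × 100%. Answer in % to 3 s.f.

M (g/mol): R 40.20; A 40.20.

69.0 %

n(R) = 204 / 40.20 = 5.075 mol
n(A) = 91.5 / 40.20 = 2.276 mol
selectivity = 5.075/(5.075+2.276) × 100 = 69.04 %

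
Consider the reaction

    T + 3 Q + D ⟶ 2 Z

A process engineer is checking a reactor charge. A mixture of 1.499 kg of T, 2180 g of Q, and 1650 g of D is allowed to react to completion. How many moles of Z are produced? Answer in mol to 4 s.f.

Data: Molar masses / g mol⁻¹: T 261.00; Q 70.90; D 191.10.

n(T) = 1.499×1000 / 261.00 = 5.743 mol
n(Q) = 2180 / 70.90 = 30.75 mol
n(D) = 1650 / 191.10 = 8.634 mol
n/ν for T = 5.743/1 = 5.743
n/ν for Q = 30.75/3 = 10.25
n/ν for D = 8.634/1 = 8.634
Smallest n/ν is T → limiting reagent.
n(Z) = (2/1) × 5.743 = 11.49 mol

11.49 mol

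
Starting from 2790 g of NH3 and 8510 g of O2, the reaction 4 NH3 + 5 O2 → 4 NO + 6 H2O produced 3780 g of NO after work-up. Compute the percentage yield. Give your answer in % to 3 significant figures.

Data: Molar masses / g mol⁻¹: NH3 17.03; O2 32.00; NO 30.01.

76.9 %

n(NH3) = 2790 / 17.03 = 163.8 mol
n(O2) = 8510 / 32.00 = 265.9 mol
n/ν → NH3: 40.95, O2: 53.18; NH3 is limiting.
theoretical n(NO) = (4/4) × 163.8 = 163.8 mol → 4916 g
% yield = 3780 / 4916 × 100 = 76.89 %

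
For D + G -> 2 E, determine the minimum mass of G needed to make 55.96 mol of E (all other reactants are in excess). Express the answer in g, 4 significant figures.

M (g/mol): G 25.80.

721.9 g

n(E) = 55.96 mol
n(G) = (1/2) × 55.96 = 27.98 mol
mass = 27.98 × 25.80 = 721.9 g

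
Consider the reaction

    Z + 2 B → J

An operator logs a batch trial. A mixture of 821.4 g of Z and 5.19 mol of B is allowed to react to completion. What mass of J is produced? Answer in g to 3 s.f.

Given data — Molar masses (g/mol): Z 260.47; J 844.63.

2190 g

n(Z) = 821.4 / 260.47 = 3.154 mol
n(B) = 5.190 mol
n/ν for Z = 3.154/1 = 3.154
n/ν for B = 5.190/2 = 2.595
Smallest n/ν is B → limiting reagent.
n(J) = (1/2) × 5.190 = 2.595 mol
mass = 2.595 × 844.63 = 2192 g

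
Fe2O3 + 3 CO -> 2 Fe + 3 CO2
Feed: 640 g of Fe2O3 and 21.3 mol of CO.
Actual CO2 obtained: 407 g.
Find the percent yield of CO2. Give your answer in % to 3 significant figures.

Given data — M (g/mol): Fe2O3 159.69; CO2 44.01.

n(Fe2O3) = 640.0 / 159.69 = 4.008 mol
n(CO) = 21.30 mol
n/ν for Fe2O3 = 4.008/1 = 4.008
n/ν for CO = 21.30/3 = 7.100
Smallest n/ν is Fe2O3 → limiting reagent.
theoretical n(CO2) = (3/1) × 4.008 = 12.02 mol → 529.0 g
% yield = 407 / 529.0 × 100 = 76.94 %

76.9 %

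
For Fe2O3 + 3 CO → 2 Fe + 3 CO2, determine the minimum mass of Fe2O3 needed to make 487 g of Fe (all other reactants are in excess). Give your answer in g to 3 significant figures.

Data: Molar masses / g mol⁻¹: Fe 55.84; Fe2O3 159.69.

n(Fe) = 487 / 55.84 = 8.721 mol
n(Fe2O3) = (1/2) × 8.721 = 4.361 mol
mass = 4.361 × 159.69 = 696.4 g

696 g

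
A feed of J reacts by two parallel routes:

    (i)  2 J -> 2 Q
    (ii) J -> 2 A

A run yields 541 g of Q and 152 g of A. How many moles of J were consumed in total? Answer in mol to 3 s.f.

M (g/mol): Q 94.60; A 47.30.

7.33 mol

n(Q) = 541 / 94.60 = 5.719 mol
n(A) = 152 / 47.30 = 3.214 mol
n(J) via (i) = (2/2)×5.719 = 5.719 mol
n(J) via (ii) = (1/2)×3.214 = 1.607 mol
total n(J) = 5.719 + 1.607 = 7.326 mol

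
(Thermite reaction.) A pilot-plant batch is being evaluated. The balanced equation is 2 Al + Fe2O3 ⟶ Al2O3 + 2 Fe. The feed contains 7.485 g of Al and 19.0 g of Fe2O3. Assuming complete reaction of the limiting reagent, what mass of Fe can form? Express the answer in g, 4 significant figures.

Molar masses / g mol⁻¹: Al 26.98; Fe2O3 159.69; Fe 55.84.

n(Al) = 7.485 / 26.98 = 0.2774 mol
n(Fe2O3) = 19.00 / 159.69 = 0.1190 mol
n/ν → Al: 0.1387, Fe2O3: 0.1190; Fe2O3 is limiting.
n(Fe) = (2/1) × 0.1190 = 0.2380 mol
mass = 0.2380 × 55.84 = 13.29 g

13.29 g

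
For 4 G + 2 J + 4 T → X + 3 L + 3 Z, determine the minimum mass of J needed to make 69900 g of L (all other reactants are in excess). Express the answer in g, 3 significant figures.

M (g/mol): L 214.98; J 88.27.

n(L) = 69900 / 214.98 = 325.1 mol
n(J) = (2/3) × 325.1 = 216.7 mol
mass = 216.7 × 88.27 = 19130 g

19100 g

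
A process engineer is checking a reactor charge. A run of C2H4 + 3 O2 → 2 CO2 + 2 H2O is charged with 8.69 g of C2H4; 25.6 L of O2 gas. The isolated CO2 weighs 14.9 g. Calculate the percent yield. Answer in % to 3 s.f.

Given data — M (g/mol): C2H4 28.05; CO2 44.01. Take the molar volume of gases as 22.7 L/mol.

n(C2H4) = 8.690 / 28.05 = 0.3098 mol
n(O2) = 25.60 / 22.7 = 1.128 mol
n/ν for C2H4 = 0.3098/1 = 0.3098
n/ν for O2 = 1.128/3 = 0.3760
Smallest n/ν is C2H4 → limiting reagent.
theoretical n(CO2) = (2/1) × 0.3098 = 0.6196 mol → 27.27 g
% yield = 14.9 / 27.27 × 100 = 54.64 %

54.6 %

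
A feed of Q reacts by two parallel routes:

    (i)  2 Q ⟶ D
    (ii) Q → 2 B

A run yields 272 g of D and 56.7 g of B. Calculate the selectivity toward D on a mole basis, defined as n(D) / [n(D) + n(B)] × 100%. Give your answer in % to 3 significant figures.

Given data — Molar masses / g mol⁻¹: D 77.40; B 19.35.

54.5 %

n(D) = 272 / 77.40 = 3.514 mol
n(B) = 56.7 / 19.35 = 2.930 mol
selectivity = 3.514/(3.514+2.930) × 100 = 54.53 %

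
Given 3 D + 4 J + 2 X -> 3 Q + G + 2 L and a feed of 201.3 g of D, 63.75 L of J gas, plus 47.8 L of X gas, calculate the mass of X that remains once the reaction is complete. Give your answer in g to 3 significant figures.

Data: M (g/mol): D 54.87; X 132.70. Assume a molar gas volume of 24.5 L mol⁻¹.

86.3 g

n(D) = 201.3 / 54.87 = 3.669 mol
n(J) = 63.75 / 24.5 = 2.602 mol
n(X) = 47.80 / 24.5 = 1.951 mol
n/ν for D = 3.669/3 = 1.223
n/ν for J = 2.602/4 = 0.6505
n/ν for X = 1.951/2 = 0.9755
Smallest n/ν is J → limiting reagent.
X consumed = (2/4) × 2.602 = 1.301 mol
X remaining = 1.951 − 1.301 = 0.6500 mol
mass = 0.6500 × 132.70 = 86.26 g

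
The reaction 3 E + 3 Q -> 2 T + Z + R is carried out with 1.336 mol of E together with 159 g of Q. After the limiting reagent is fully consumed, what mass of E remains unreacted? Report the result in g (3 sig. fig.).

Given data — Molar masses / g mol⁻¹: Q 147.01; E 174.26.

n(E) = 1.336 mol
n(Q) = 159.0 / 147.01 = 1.082 mol
n/ν → E: 0.4453, Q: 0.3607; Q is limiting.
E consumed = (3/3) × 1.082 = 1.082 mol
E remaining = 1.336 − 1.082 = 0.2540 mol
mass = 0.2540 × 174.26 = 44.26 g

44.3 g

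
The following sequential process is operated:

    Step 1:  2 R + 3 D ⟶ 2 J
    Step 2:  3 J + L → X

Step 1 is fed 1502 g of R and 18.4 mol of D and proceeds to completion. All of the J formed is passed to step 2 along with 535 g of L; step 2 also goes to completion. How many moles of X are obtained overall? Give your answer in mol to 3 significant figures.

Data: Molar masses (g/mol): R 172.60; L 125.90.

2.90 mol

Step 1:
n(R) = 1502 / 172.60 = 8.702 mol
n(D) = 18.40 mol
n/ν for R = 8.702/2 = 4.351
n/ν for D = 18.40/3 = 6.133
Smallest n/ν is R → limiting reagent.
n(J) produced = (2/2) × 8.702 = 8.702 mol
Step 2:
n(J) available = 8.702 mol
n(L) = 535.0 / 125.90 = 4.249 mol
n/ν for J = 8.702/3 = 2.901
n/ν for L = 4.249/1 = 4.249
Smallest n/ν is J → limiting reagent.
n(X) = (1/3) × 8.702 = 2.901 mol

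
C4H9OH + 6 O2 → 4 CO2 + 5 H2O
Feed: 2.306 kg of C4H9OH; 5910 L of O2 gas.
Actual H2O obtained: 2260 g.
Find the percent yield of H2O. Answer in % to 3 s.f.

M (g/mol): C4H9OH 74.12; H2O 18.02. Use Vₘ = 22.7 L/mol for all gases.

n(C4H9OH) = 2.306×1000 / 74.12 = 31.11 mol
n(O2) = 5910 / 22.7 = 260.4 mol
n/ν for C4H9OH = 31.11/1 = 31.11
n/ν for O2 = 260.4/6 = 43.40
Smallest n/ν is C4H9OH → limiting reagent.
theoretical n(H2O) = (5/1) × 31.11 = 155.6 mol → 2804 g
% yield = 2260 / 2804 × 100 = 80.60 %

80.6 %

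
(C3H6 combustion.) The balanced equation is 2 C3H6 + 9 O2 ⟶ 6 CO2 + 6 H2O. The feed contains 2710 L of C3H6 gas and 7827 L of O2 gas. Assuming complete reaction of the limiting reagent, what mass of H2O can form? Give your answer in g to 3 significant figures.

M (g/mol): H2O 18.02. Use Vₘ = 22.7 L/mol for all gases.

4140 g

n(C3H6) = 2710 / 22.7 = 119.4 mol
n(O2) = 7827 / 22.7 = 344.8 mol
n/ν → C3H6: 59.70, O2: 38.31; O2 is limiting.
n(H2O) = (6/9) × 344.8 = 229.9 mol
mass = 229.9 × 18.02 = 4143 g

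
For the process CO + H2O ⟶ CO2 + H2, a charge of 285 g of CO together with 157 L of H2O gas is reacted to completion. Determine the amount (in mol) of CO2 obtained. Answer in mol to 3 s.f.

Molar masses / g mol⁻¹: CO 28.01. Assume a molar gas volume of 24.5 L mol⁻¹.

n(CO) = 285.0 / 28.01 = 10.17 mol
n(H2O) = 157.0 / 24.5 = 6.408 mol
n/ν → CO: 10.17, H2O: 6.408; H2O is limiting.
n(CO2) = (1/1) × 6.408 = 6.408 mol

6.41 mol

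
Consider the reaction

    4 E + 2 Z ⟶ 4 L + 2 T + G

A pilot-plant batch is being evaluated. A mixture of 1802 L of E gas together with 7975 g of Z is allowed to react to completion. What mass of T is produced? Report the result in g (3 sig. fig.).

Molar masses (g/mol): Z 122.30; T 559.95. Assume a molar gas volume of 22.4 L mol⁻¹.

22500 g

n(E) = 1802 / 22.4 = 80.45 mol
n(Z) = 7975 / 122.30 = 65.21 mol
n/ν for E = 80.45/4 = 20.11
n/ν for Z = 65.21/2 = 32.61
Smallest n/ν is E → limiting reagent.
n(T) = (2/4) × 80.45 = 40.23 mol
mass = 40.23 × 559.95 = 22530 g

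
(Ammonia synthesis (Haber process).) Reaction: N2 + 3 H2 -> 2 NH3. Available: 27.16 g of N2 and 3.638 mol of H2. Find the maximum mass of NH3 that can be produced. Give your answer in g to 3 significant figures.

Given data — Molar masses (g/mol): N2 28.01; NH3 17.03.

n(N2) = 27.16 / 28.01 = 0.9697 mol
n(H2) = 3.638 mol
n/ν for N2 = 0.9697/1 = 0.9697
n/ν for H2 = 3.638/3 = 1.213
Smallest n/ν is N2 → limiting reagent.
n(NH3) = (2/1) × 0.9697 = 1.939 mol
mass = 1.939 × 17.03 = 33.02 g

33.0 g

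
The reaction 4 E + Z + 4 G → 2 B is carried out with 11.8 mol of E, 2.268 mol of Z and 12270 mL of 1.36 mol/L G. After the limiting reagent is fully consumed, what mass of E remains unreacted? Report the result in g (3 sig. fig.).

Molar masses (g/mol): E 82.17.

n(E) = 11.80 mol
n(Z) = 2.268 mol
n(G) = 1.36 × 12270/1000 = 16.69 mol
n/ν → E: 2.950, Z: 2.268, G: 4.173; Z is limiting.
E consumed = (4/1) × 2.268 = 9.072 mol
E remaining = 11.80 − 9.072 = 2.728 mol
mass = 2.728 × 82.17 = 224.2 g

224 g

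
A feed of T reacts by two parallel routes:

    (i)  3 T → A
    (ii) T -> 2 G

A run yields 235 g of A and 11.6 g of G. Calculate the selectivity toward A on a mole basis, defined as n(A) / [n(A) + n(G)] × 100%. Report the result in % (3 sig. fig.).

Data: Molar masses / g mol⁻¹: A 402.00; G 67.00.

n(A) = 235 / 402.00 = 0.5846 mol
n(G) = 11.6 / 67.00 = 0.1731 mol
selectivity = 0.5846/(0.5846+0.1731) × 100 = 77.15 %

77.2 %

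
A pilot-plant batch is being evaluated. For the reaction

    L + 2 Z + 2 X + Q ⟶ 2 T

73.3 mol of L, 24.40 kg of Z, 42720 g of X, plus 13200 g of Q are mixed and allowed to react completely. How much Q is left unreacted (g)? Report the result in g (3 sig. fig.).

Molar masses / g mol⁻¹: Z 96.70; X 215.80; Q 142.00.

n(L) = 73.30 mol
n(Z) = 24.40×1000 / 96.70 = 252.3 mol
n(X) = 42720 / 215.80 = 198.0 mol
n(Q) = 13200 / 142.00 = 92.96 mol
n/ν for L = 73.30/1 = 73.30
n/ν for Z = 252.3/2 = 126.2
n/ν for X = 198.0/2 = 99.00
n/ν for Q = 92.96/1 = 92.96
Smallest n/ν is L → limiting reagent.
Q consumed = (1/1) × 73.30 = 73.30 mol
Q remaining = 92.96 − 73.30 = 19.66 mol
mass = 19.66 × 142.00 = 2792 g

2790 g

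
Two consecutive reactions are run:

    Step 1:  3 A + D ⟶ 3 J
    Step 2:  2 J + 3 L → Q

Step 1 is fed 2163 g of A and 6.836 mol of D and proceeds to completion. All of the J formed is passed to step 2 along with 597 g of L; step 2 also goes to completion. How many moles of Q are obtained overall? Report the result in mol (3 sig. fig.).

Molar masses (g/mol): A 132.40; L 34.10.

Step 1:
n(A) = 2163 / 132.40 = 16.34 mol
n(D) = 6.836 mol
n/ν for A = 16.34/3 = 5.447
n/ν for D = 6.836/1 = 6.836
Smallest n/ν is A → limiting reagent.
n(J) produced = (3/3) × 16.34 = 16.34 mol
Step 2:
n(J) available = 16.34 mol
n(L) = 597.0 / 34.10 = 17.51 mol
n/ν for J = 16.34/2 = 8.170
n/ν for L = 17.51/3 = 5.837
Smallest n/ν is L → limiting reagent.
n(Q) = (1/3) × 17.51 = 5.837 mol

5.84 mol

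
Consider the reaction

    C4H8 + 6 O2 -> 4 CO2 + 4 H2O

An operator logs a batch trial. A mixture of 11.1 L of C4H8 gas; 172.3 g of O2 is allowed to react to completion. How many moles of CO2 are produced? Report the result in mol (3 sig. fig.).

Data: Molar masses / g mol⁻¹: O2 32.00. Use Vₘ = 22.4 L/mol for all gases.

n(C4H8) = 11.10 / 22.4 = 0.4955 mol
n(O2) = 172.3 / 32.00 = 5.384 mol
n/ν → C4H8: 0.4955, O2: 0.8973; C4H8 is limiting.
n(CO2) = (4/1) × 0.4955 = 1.982 mol

1.98 mol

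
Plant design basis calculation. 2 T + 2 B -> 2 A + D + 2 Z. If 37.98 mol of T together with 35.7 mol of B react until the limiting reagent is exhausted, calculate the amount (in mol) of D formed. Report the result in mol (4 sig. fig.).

n(T) = 37.98 mol
n(B) = 35.70 mol
n/ν → T: 18.99, B: 17.85; B is limiting.
n(D) = (1/2) × 35.70 = 17.85 mol

17.85 mol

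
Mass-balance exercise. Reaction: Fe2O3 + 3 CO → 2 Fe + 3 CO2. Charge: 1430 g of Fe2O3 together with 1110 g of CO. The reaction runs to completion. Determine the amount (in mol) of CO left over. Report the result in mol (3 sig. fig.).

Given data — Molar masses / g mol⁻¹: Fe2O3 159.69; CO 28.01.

12.8 mol

n(Fe2O3) = 1430 / 159.69 = 8.955 mol
n(CO) = 1110 / 28.01 = 39.63 mol
n/ν for Fe2O3 = 8.955/1 = 8.955
n/ν for CO = 39.63/3 = 13.21
Smallest n/ν is Fe2O3 → limiting reagent.
CO consumed = (3/1) × 8.955 = 26.87 mol
CO remaining = 39.63 − 26.87 = 12.76 mol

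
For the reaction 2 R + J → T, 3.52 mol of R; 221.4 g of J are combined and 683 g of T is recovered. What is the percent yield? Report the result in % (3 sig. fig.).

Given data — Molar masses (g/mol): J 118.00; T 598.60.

n(R) = 3.520 mol
n(J) = 221.4 / 118.00 = 1.876 mol
n/ν for R = 3.520/2 = 1.760
n/ν for J = 1.876/1 = 1.876
Smallest n/ν is R → limiting reagent.
theoretical n(T) = (1/2) × 3.520 = 1.760 mol → 1054 g
% yield = 683 / 1054 × 100 = 64.80 %

64.8 %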